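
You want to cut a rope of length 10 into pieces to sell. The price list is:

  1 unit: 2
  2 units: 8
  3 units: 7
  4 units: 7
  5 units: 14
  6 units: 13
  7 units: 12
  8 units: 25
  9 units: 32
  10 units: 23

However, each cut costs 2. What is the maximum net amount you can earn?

Let v[k] be the best obtainable value from length k. For each k, try every first piece i and keep the best of price[i] + v[k−i] minus the 2 cut fee when i<k.
v[1] = 2
v[2] = max(2+2-2, 8+0) = 8
v[3] = max(2+8-2, 8+2-2, 7+0) = 8
v[4] = max(2+8-2, 8+8-2, 7+2-2, 7+0) = 14
v[5] = max(2+14-2, 8+8-2, 7+8-2, 7+2-2, 14+0) = 14
v[6] = max(2+14-2, 8+14-2, 7+8-2, 7+8-2, 14+2-2, 13+0) = 20
v[7] = max(2+20-2, 8+14-2, 7+14-2, …, 13+2-2, 12+0) = 20
v[8] = max(2+20-2, 8+20-2, 7+14-2, …, 12+2-2, 25+0) = 26
v[9] = max(2+26-2, 8+20-2, 7+20-2, …, 25+2-2, 32+0) = 32
v[10] = max(2+32-2, 8+26-2, 7+20-2, …, 32+2-2, 23+0) = 32
One optimal plan: pieces 9 + 1 (1 cut) → 34 − 2 = 32.

32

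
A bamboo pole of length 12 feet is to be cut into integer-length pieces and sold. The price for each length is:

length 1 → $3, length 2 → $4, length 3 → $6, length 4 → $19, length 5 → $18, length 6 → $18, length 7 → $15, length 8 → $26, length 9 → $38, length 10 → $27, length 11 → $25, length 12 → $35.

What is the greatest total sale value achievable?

Consider every possible first cut. R[k] is the best of p[i]+R[k−i] over all sellable i≤k.
R[1] = 3
R[2] = max(3+3, 4+0) = 6
R[3] = max(3+6, 4+3, 6+0) = 9
R[4] = max(3+9, 4+6, 6+3, 19+0) = 19
R[5] = max(3+19, 4+9, 6+6, 19+3, 18+0) = 22
R[6] = max(3+22, 4+19, 6+9, 19+6, 18+3, 18+0) = 25
R[7] = max(3+25, 4+22, 6+19, …, 18+3, 15+0) = 28
R[8] = max(3+28, 4+25, 6+22, …, 15+3, 26+0) = 38
R[9] = max(3+38, 4+28, 6+25, …, 26+3, 38+0) = 41
R[10] = max(3+41, 4+38, 6+28, …, 38+3, 27+0) = 44
R[11] = max(3+44, 4+41, 6+38, …, 27+3, 25+0) = 47
R[12] = max(3+47, 4+44, 6+41, …, 25+3, 35+0) = 57
One optimal cutting: 4 + 4 + 4 → $19 + $19 + $19 = $57.

57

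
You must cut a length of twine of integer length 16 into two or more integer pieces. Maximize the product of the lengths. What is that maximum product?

Fill g[k] for k=2..16: at each k try every first piece i and multiply by the better of (k−i) uncut or g[k−i].
g[2] = 1×max(1,0) = 1×1 = 1
g[3] = 1×max(2,1) = 1×2 = 2
g[4] = 2×max(2,1) = 2×2 = 4
g[5] = 2×max(3,2) = 2×3 = 6
g[6] = 3×max(3,2) = 3×3 = 9
g[7] = 2×max(5,6) = 2×6 = 12
g[8] = 2×max(6,9) = 2×9 = 18
g[9] = 3×max(6,9) = 3×9 = 27
g[10] = 2×max(8,18) = 2×18 = 36
g[11] = 2×max(9,27) = 2×27 = 54
g[12] = 3×max(9,27) = 3×27 = 81
g[13] = 2×max(11,54) = 2×54 = 108
g[14] = 2×max(12,81) = 2×81 = 162
g[15] = 3×max(12,81) = 3×81 = 243
g[16] = 2×max(14,162) = 2×162 = 324
One optimal split: 3 + 3 + 3 + 3 + 2 + 2; product 3×3×3×3×2×2 = 324.

324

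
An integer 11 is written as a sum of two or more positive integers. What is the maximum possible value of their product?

Let g[k] be the best product for length k (with at least one cut). For each first piece i, the rest contributes max(k−i, g[k−i]).
Small cases: g[2]=1, g[3]=2, g[4]=4.
g[5] = max(1*4, 2*3, 3*2, 4*1) = 6
g[6] = max(1*6, 2*4, 3*3, 4*2, 5*1) = 9
g[7] = max(1*9, 2*6, 3*4, 4*3, 5*2, 6*1) = 12
g[8] = max(1*12, 2*9, 3*6, …, 6*2, 7*1) = 18
g[9] = max(1*18, 2*12, 3*9, …, 7*2, 8*1) = 27
g[10] = max(1*27, 2*18, 3*12, …, 8*2, 9*1) = 36
g[11] = max(1*36, 2*27, 3*18, …, 9*2, 10*1) = 54
One optimal split: 3 + 3 + 3 + 2; product 3*3*3*2 = 54.

54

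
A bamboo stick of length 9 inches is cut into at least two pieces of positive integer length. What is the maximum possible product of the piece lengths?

27

Let P[k] be the best product for length k (with at least one cut). For each first piece i, the rest contributes max(k−i, P[k−i]).
P[2] = 1*max(1,0) = 1*1 = 1
P[3] = max(1*2, 2*1) = 2
P[4] = max(1*3, 2*2, 3*1) = 4
P[5] = max(1*4, 2*3, 3*2, 4*1) = 6
P[6] = max(1*6, 2*4, 3*3, 4*2, 5*1) = 9
P[7] = max(1*9, 2*6, 3*4, 4*3, 5*2, 6*1) = 12
P[8] = max(1*12, 2*9, 3*6, …, 6*2, 7*1) = 18
P[9] = max(1*18, 2*12, 3*9, …, 7*2, 8*1) = 27
One optimal split: 3 + 3 + 3; product 3*3*3 = 27.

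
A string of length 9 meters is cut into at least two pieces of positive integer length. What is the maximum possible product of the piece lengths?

27

Fill m[k] for k=2..9: at each k try every first piece i and multiply by the better of (k−i) uncut or m[k−i].
Small cases: m[2]=1.
m[3] = 1*max(2,1) = 1*2 = 2
m[4] = 2*max(2,1) = 2*2 = 4
m[5] = 2*max(3,2) = 2*3 = 6
m[6] = 3*max(3,2) = 3*3 = 9
m[7] = 2*max(5,6) = 2*6 = 12
m[8] = 2*max(6,9) = 2*9 = 18
m[9] = 3*max(6,9) = 3*9 = 27
One optimal split: 3 + 3 + 3; product 3*3*3 = 27.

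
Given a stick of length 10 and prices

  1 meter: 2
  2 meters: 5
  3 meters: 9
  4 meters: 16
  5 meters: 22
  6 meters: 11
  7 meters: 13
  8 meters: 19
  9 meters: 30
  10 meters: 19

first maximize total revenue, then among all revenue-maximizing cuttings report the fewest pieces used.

Build r[k] bottom-up: r[k] = max over allowed piece i of (p[i] + r[k−i]).
r[1] = 2
r[2] = max(2+2, 5+0) = 5
r[3] = max(2+5, 5+2, 9+0) = 9
r[4] = max(2+9, 5+5, 9+2, 16+0) = 16
r[5] = max(2+16, 5+9, 9+5, 16+2, 22+0) = 22
r[6] = max(2+22, 5+16, 9+9, 16+5, 22+2, 11+0) = 24
r[7] = max(2+24, 5+22, 9+16, …, 11+2, 13+0) = 27
r[8] = max(2+27, 5+24, 9+22, …, 13+2, 19+0) = 32
r[9] = max(2+32, 5+27, 9+24, …, 19+2, 30+0) = 38
r[10] = max(2+38, 5+32, 9+27, …, 30+2, 19+0) = 44
Maximum revenue is 44.
Now minimize piece count subject to staying optimal: for each k, pieces[k] = 1 + min over i with p[i]+r[k−i]=r[k] of pieces[k−i].
pieces[7] = 2
pieces[8] = 2
pieces[9] = 2
pieces[10] = 2

2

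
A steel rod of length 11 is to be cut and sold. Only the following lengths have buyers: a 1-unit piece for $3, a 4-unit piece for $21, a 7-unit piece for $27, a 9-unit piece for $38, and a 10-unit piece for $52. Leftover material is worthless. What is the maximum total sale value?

Consider every possible first cut. r[k] is the best of p[i]+r[k−i] over all sellable i≤k.
r[1] = 3
r[2] = 6  (first piece 1, then r[1]=3)
r[3] = 9  (first piece 1, then r[2]=6)
r[4] = max(3+9, 21+0) = 21
r[5] = max(3+21, 21+3) = 24
r[6] = max(3+24, 21+6) = 27
r[7] = max(3+27, 21+9, 27+0) = 30
r[8] = max(3+30, 21+21, 27+3) = 42
r[9] = max(3+42, 21+24, 27+6, 38+0) = 45
r[10] = max(3+45, 21+27, 27+9, 38+3, 52+0) = 52
r[11] = max(3+52, 21+30, 27+21, 38+6, 52+3) = 55
One optimal cutting: 10 + 1 → $55.

55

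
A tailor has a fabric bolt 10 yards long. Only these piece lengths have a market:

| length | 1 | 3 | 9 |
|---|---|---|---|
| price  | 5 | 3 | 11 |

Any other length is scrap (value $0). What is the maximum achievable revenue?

Consider every possible first cut. best[k] is the best of p[i]+best[k−i] over all sellable i≤k.
best[1] = 5
best[2] = 10  (first piece 1, then best[1]=5)
best[3] = max(5+10, 3+0) = 15
best[4] = max(5+15, 3+5) = 20
best[5] = max(5+20, 3+10) = 25
best[6] = max(5+25, 3+15) = 30
best[7] = max(5+30, 3+20) = 35
best[8] = max(5+35, 3+25) = 40
best[9] = max(5+40, 3+30, 11+0) = 45
best[10] = max(5+45, 3+35, 11+5) = 50
One optimal cutting: 1 + 1 + 1 + 1 + 1 + 1 + 1 + 1 + 1 + 1 → $50.

50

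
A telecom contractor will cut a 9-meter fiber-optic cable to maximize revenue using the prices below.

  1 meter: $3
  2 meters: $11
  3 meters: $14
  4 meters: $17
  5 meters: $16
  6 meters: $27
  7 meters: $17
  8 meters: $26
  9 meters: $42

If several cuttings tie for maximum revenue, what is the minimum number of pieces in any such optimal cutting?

4

Build r[k] bottom-up: r[k] = max over allowed piece i of (p[i] + r[k−i]).
r[1] = 3
r[2] = 11
r[3] = 14  (first piece 1, then r[2]=11)
r[4] = 22  (first piece 2, then r[2]=11)
r[5] = 25  (first piece 1, then r[4]=22)
r[6] = 33  (first piece 2, then r[4]=22)
r[7] = 36  (first piece 1, then r[6]=33)
r[8] = 44  (first piece 2, then r[6]=33)
r[9] = 47  (first piece 1, then r[8]=44)
Maximum revenue is $47.
Now minimize piece count subject to staying optimal: for each k, pieces[k] = 1 + min over i with p[i]+r[k−i]=r[k] of pieces[k−i].
pieces[6] = 3
pieces[7] = 3
pieces[8] = 4
pieces[9] = 4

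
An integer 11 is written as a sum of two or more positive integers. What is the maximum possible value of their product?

Fill m[k] for k=2..11: at each k try every first piece i and multiply by the better of (k−i) uncut or m[k−i].
m[2] = 1·max(1,0) = 1·1 = 1
m[3] = max(1·2, 2·1) = 2
m[4] = max(1·3, 2·2, 3·1) = 4
m[5] = max(1·4, 2·3, 3·2, 4·1) = 6
m[6] = max(1·6, 2·4, 3·3, 4·2, 5·1) = 9
m[7] = max(1·9, 2·6, 3·4, 4·3, 5·2, 6·1) = 12
m[8] = max(1·12, 2·9, 3·6, …, 6·2, 7·1) = 18
m[9] = max(1·18, 2·12, 3·9, …, 7·2, 8·1) = 27
m[10] = max(1·27, 2·18, 3·12, …, 8·2, 9·1) = 36
m[11] = max(1·36, 2·27, 3·18, …, 9·2, 10·1) = 54
One optimal split: 3 + 3 + 3 + 2; product 3·3·3·2 = 54.

54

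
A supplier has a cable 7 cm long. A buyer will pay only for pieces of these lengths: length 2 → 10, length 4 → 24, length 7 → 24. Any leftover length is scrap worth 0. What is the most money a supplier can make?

34

Let r[k] be the best obtainable value from length k. For each k, try every first piece i and keep the best of price[i] + r[k−i].
r[1] = 0
r[2] = 10
r[3] = 10
r[4] = max(10+10, 24+0) = 24
r[5] = max(10+10, 24+0) = 24
r[6] = max(10+24, 24+10) = 34
r[7] = max(10+24, 24+10, 24+0) = 34
One optimal cutting: pieces 4 + 2 with 1 cm of scrap → 34.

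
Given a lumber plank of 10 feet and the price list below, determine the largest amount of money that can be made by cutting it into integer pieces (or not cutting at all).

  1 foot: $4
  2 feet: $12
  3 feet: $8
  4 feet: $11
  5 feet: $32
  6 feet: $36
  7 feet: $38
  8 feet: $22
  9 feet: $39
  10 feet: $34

Let r[k] be the best obtainable value from length k. For each k, try every first piece i and keep the best of price[i] + r[k−i].
r[1] = 4
r[2] = 12
r[3] = 16  (first piece 1, then r[2]=12)
r[4] = 24  (first piece 2, then r[2]=12)
r[5] = 32
r[6] = 36  (first piece 1, then r[5]=32)
r[7] = 44  (first piece 2, then r[5]=32)
r[8] = 48  (first piece 1, then r[7]=44)
r[9] = 56  (first piece 2, then r[7]=44)
r[10] = 64  (first piece 5, then r[5]=32)
One optimal cutting: 5 + 5 → $32 + $32 = $64.

64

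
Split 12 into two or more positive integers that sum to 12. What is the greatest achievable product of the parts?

Let g[k] be the best product for length k (with at least one cut). For each first piece i, the rest contributes max(k−i, g[k−i]).
g[2] = 1×max(1,0) = 1×1 = 1
g[3] = max(1×2, 2×1) = 2
g[4] = max(1×3, 2×2, 3×1) = 4
g[5] = max(1×4, 2×3, 3×2, 4×1) = 6
g[6] = max(1×6, 2×4, 3×3, 4×2, 5×1) = 9
g[7] = max(1×9, 2×6, 3×4, 4×3, 5×2, 6×1) = 12
g[8] = max(1×12, 2×9, 3×6, …, 6×2, 7×1) = 18
g[9] = max(1×18, 2×12, 3×9, …, 7×2, 8×1) = 27
g[10] = max(1×27, 2×18, 3×12, …, 8×2, 9×1) = 36
g[11] = max(1×36, 2×27, 3×18, …, 9×2, 10×1) = 54
g[12] = max(1×54, 2×36, 3×27, …, 10×2, 11×1) = 81
One optimal split: 3 + 3 + 3 + 3; product 3×3×3×3 = 81.

81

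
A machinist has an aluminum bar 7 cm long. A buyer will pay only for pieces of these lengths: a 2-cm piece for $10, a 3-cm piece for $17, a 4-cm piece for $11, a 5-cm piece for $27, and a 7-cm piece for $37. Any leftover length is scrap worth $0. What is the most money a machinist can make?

Let f[k] be the best obtainable value from length k. For each k, try every first piece i and keep the best of price[i] + f[k−i].
f[1] = 0
f[2] = 10
f[3] = 17
f[4] = 20  (first piece 2, then f[2]=10)
f[5] = 27  (first piece 2, then f[3]=17)
f[6] = 34  (first piece 3, then f[3]=17)
f[7] = 37  (first piece 2, then f[5]=27)
One optimal cutting: 3 + 2 + 2 → $37.

37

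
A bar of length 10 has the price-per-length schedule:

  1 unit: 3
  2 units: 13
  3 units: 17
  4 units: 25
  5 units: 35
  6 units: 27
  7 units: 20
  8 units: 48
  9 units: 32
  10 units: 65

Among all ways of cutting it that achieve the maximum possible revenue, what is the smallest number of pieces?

2

Consider every possible first cut. r[k] is the best of p[i]+r[k−i] over all sellable i≤k.
r[1] = 3
r[2] = 13
r[3] = 17
r[4] = 26  (first piece 2, then r[2]=13)
r[5] = 35
r[6] = 39  (first piece 2, then r[4]=26)
r[7] = 48  (first piece 2, then r[5]=35)
r[8] = 52  (first piece 2, then r[6]=39)
r[9] = 61  (first piece 2, then r[7]=48)
r[10] = 70  (first piece 5, then r[5]=35)
Maximum revenue is 70.
Now minimize piece count subject to staying optimal: for each k, pieces[k] = 1 + min over i with p[i]+r[k−i]=r[k] of pieces[k−i].
pieces[7] = 2
pieces[8] = 2
pieces[9] = 3
pieces[10] = 2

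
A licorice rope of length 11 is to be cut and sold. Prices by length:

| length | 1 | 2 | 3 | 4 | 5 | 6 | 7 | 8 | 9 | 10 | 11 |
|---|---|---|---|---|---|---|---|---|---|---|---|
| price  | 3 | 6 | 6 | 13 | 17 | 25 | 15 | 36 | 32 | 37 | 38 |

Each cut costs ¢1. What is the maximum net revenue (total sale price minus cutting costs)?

43

Let v[k] be the best obtainable value from length k. For each k, try every first piece i and keep the best of price[i] + v[k−i] minus the 1 cut fee when i<k.
v[1] = 3
v[2] = max(3+3-1, 6+0) = 6
v[3] = max(3+6-1, 6+3-1, 6+0) = 8
v[4] = max(3+8-1, 6+6-1, 6+3-1, 13+0) = 13
v[5] = max(3+13-1, 6+8-1, 6+6-1, 13+3-1, 17+0) = 17
v[6] = max(3+17-1, 6+13-1, 6+8-1, 13+6-1, 17+3-1, 25+0) = 25
v[7] = max(3+25-1, 6+17-1, 6+13-1, …, 25+3-1, 15+0) = 27
v[8] = max(3+27-1, 6+25-1, 6+17-1, …, 15+3-1, 36+0) = 36
v[9] = max(3+36-1, 6+27-1, 6+25-1, …, 36+3-1, 32+0) = 38
v[10] = max(3+38-1, 6+36-1, 6+27-1, …, 32+3-1, 37+0) = 41
v[11] = max(3+41-1, 6+38-1, 6+36-1, …, 37+3-1, 38+0) = 43
One optimal plan: pieces 8 + 2 + 1 (2 cuts) → ¢45 − ¢2 = ¢43.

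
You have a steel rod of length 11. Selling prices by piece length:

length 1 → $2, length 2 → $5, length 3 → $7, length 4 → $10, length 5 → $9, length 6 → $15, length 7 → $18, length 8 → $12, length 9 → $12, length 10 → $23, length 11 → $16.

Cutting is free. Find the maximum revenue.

Build R[k] bottom-up: R[k] = max over allowed piece i of (p[i] + R[k−i]).
R[1] = 2
R[2] = 5
R[3] = 7  (first piece 1, then R[2]=5)
R[4] = 10  (first piece 2, then R[2]=5)
R[5] = 12  (first piece 1, then R[4]=10)
R[6] = 15  (first piece 2, then R[4]=10)
R[7] = 18
R[8] = 20  (first piece 1, then R[7]=18)
R[9] = 23  (first piece 2, then R[7]=18)
R[10] = 25  (first piece 1, then R[9]=23)
R[11] = 28  (first piece 2, then R[9]=23)
One optimal cutting: 7 + 2 + 2 → $18 + $5 + $5 = $28.

28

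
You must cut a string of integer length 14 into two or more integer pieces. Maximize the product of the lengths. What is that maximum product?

Define P[k] = max over 1≤i<k of i · max(k−i, P[k−i]); the inner max lets the remainder stay uncut if that's better.
Small cases: P[2]=1, P[3]=2, P[4]=4, P[5]=6, P[6]=9, P[7]=12.
P[8] = 2×max(6,9) = 2×9 = 18
P[9] = 3×max(6,9) = 3×9 = 27
P[10] = 2×max(8,18) = 2×18 = 36
P[11] = 2×max(9,27) = 2×27 = 54
P[12] = 3×max(9,27) = 3×27 = 81
P[13] = 2×max(11,54) = 2×54 = 108
P[14] = 2×max(12,81) = 2×81 = 162
One optimal split: 3 + 3 + 3 + 3 + 2; product 3×3×3×3×2 = 162.

162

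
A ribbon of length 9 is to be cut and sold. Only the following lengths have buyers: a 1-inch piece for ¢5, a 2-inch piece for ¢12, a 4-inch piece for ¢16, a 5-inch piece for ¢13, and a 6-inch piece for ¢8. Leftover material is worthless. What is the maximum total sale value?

53

Consider every possible first cut. f[k] is the best of p[i]+f[k−i] over all sellable i≤k.
f[1] = 5
f[2] = 12
f[3] = 17  (first piece 1, then f[2]=12)
f[4] = 24  (first piece 2, then f[2]=12)
f[5] = 29  (first piece 1, then f[4]=24)
f[6] = 36  (first piece 2, then f[4]=24)
f[7] = 41  (first piece 1, then f[6]=36)
f[8] = 48  (first piece 2, then f[6]=36)
f[9] = 53  (first piece 1, then f[8]=48)
One optimal cutting: 2 + 2 + 2 + 2 + 1 → ¢53.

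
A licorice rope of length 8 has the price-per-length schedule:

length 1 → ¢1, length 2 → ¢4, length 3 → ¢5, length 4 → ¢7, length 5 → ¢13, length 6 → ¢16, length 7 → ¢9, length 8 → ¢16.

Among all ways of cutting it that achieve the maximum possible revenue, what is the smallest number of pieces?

Consider every possible first cut. r[k] is the best of p[i]+r[k−i] over all sellable i≤k.
r[1] = 1
r[2] = 4
r[3] = 5  (first piece 1, then r[2]=4)
r[4] = 8  (first piece 2, then r[2]=4)
r[5] = 13
r[6] = 16
r[7] = 17  (first piece 1, then r[6]=16)
r[8] = 20  (first piece 2, then r[6]=16)
Maximum revenue is ¢20.
Now minimize piece count subject to staying optimal: for each k, pieces[k] = 1 + min over i with p[i]+r[k−i]=r[k] of pieces[k−i].
pieces[5] = 1
pieces[6] = 1
pieces[7] = 2
pieces[8] = 2

2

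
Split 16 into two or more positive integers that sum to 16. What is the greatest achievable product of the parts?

Fill f[k] for k=2..16: at each k try every first piece i and multiply by the better of (k−i) uncut or f[k−i].
f[2] = 1×max(1,0) = 1×1 = 1
f[3] = 1×max(2,1) = 1×2 = 2
f[4] = 2×max(2,1) = 2×2 = 4
f[5] = 2×max(3,2) = 2×3 = 6
f[6] = 3×max(3,2) = 3×3 = 9
f[7] = 2×max(5,6) = 2×6 = 12
f[8] = 2×max(6,9) = 2×9 = 18
f[9] = 3×max(6,9) = 3×9 = 27
f[10] = 2×max(8,18) = 2×18 = 36
f[11] = 2×max(9,27) = 2×27 = 54
f[12] = 3×max(9,27) = 3×27 = 81
f[13] = 2×max(11,54) = 2×54 = 108
f[14] = 2×max(12,81) = 2×81 = 162
f[15] = 3×max(12,81) = 3×81 = 243
f[16] = 2×max(14,162) = 2×162 = 324
One optimal split: 3 + 3 + 3 + 3 + 2 + 2; product 3×3×3×3×2×2 = 324.

324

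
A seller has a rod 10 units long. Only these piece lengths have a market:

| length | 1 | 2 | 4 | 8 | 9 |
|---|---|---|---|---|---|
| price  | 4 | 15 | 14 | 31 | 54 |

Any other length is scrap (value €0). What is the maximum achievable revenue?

75

Build r[k] bottom-up: r[k] = max over allowed piece i of (p[i] + r[k−i]).
r[1] = 4
r[2] = 15
r[3] = 19  (first piece 1, then r[2]=15)
r[4] = 30  (first piece 2, then r[2]=15)
r[5] = 34  (first piece 1, then r[4]=30)
r[6] = 45  (first piece 2, then r[4]=30)
r[7] = 49  (first piece 1, then r[6]=45)
r[8] = 60  (first piece 2, then r[6]=45)
r[9] = 64  (first piece 1, then r[8]=60)
r[10] = 75  (first piece 2, then r[8]=60)
One optimal cutting: 2 + 2 + 2 + 2 + 2 → €75.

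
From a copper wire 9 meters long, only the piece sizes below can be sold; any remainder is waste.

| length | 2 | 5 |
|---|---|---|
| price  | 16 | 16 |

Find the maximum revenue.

Let best[k] be the best obtainable value from length k. For each k, try every first piece i and keep the best of price[i] + best[k−i].
best[1] = 0
best[2] = 16
best[3] = 16
best[4] = 32  (first piece 2, then best[2]=16)
best[5] = max(16+16, 16+0) = 32
best[6] = max(16+32, 16+0) = 48
best[7] = max(16+32, 16+16) = 48
best[8] = max(16+48, 16+16) = 64
best[9] = max(16+48, 16+32) = 64
One optimal cutting: pieces 2 + 2 + 2 + 2 with 1 meter of scrap → €64.

64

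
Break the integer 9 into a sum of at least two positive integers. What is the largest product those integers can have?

27

Fill P[k] for k=2..9: at each k try every first piece i and multiply by the better of (k−i) uncut or P[k−i].
P[2] = 1*max(1,0) = 1*1 = 1
P[3] = 1*max(2,1) = 1*2 = 2
P[4] = 2*max(2,1) = 2*2 = 4
P[5] = 2*max(3,2) = 2*3 = 6
P[6] = 3*max(3,2) = 3*3 = 9
P[7] = 2*max(5,6) = 2*6 = 12
P[8] = 2*max(6,9) = 2*9 = 18
P[9] = 3*max(6,9) = 3*9 = 27
One optimal split: 3 + 3 + 3; product 3*3*3 = 27.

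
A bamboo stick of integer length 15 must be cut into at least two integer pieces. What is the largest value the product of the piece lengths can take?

Let g[k] be the best product for length k (with at least one cut). For each first piece i, the rest contributes max(k−i, g[k−i]).
g[2] = 1·max(1,0) = 1·1 = 1
g[3] = max(1·2, 2·1) = 2
g[4] = max(1·3, 2·2, 3·1) = 4
g[5] = max(1·4, 2·3, 3·2, 4·1) = 6
g[6] = max(1·6, 2·4, 3·3, 4·2, 5·1) = 9
g[7] = max(1·9, 2·6, 3·4, 4·3, 5·2, 6·1) = 12
g[8] = max(1·12, 2·9, 3·6, …, 6·2, 7·1) = 18
g[9] = max(1·18, 2·12, 3·9, …, 7·2, 8·1) = 27
g[10] = max(1·27, 2·18, 3·12, …, 8·2, 9·1) = 36
g[11] = max(1·36, 2·27, 3·18, …, 9·2, 10·1) = 54
g[12] = max(1·54, 2·36, 3·27, …, 10·2, 11·1) = 81
g[13] = max(1·81, 2·54, 3·36, …, 11·2, 12·1) = 108
g[14] = max(1·108, 2·81, 3·54, …, 12·2, 13·1) = 162
g[15] = max(1·162, 2·108, 3·81, …, 13·2, 14·1) = 243
One optimal split: 3 + 3 + 3 + 3 + 3; product 3·3·3·3·3 = 243.

243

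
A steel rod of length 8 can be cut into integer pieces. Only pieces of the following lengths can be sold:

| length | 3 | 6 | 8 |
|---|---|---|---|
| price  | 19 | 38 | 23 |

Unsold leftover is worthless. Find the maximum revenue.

Let r[k] be the best obtainable value from length k. For each k, try every first piece i and keep the best of price[i] + r[k−i].
r[1] = 0
r[2] = 0
r[3] = 19
r[4] = 19
r[5] = 19
r[6] = max(19+19, 38+0) = 38
r[7] = max(19+19, 38+0) = 38
r[8] = max(19+19, 38+0, 23+0) = 38
One optimal cutting: pieces 3 + 3 with 2 units of scrap → $38.

38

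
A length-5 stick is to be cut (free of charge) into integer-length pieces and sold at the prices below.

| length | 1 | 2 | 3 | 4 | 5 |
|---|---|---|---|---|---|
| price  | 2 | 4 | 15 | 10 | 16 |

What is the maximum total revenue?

Let best[k] be the best obtainable value from length k. For each k, try every first piece i and keep the best of price[i] + best[k−i].
best[1] = 2
best[2] = 4  (first piece 1, then best[1]=2)
best[3] = 15
best[4] = 17  (first piece 1, then best[3]=15)
best[5] = 19  (first piece 1, then best[4]=17)
One optimal cutting: 3 + 1 + 1 → $15 + $2 + $2 = $19.

19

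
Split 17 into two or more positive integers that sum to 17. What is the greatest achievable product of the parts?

486

Fill prod[k] for k=2..17: at each k try every first piece i and multiply by the better of (k−i) uncut or prod[k−i].
Small cases: prod[2]=1, prod[3]=2, prod[4]=4, prod[5]=6, prod[6]=9, prod[7]=12, prod[8]=18, prod[9]=27, prod[10]=36, prod[11]=54.
prod[12] = 3*max(9,27) = 3*27 = 81
prod[13] = 2*max(11,54) = 2*54 = 108
prod[14] = 2*max(12,81) = 2*81 = 162
prod[15] = 3*max(12,81) = 3*81 = 243
prod[16] = 2*max(14,162) = 2*162 = 324
prod[17] = 2*max(15,243) = 2*243 = 486
One optimal split: 3 + 3 + 3 + 3 + 3 + 2; product 3*3*3*3*3*2 = 486.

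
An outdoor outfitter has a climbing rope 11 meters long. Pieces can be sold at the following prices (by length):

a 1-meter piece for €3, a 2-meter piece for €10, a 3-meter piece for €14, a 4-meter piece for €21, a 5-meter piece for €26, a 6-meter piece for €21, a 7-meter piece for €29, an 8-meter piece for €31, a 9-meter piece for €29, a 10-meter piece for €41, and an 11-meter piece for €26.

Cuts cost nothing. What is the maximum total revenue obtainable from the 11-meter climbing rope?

Build r[k] bottom-up: r[k] = max over allowed piece i of (p[i] + r[k−i]).
r[1] = 3
r[2] = 10
r[3] = 14
r[4] = 21
r[5] = 26
r[6] = 31  (first piece 2, then r[4]=21)
r[7] = 36  (first piece 2, then r[5]=26)
r[8] = 42  (first piece 4, then r[4]=21)
r[9] = 47  (first piece 4, then r[5]=26)
r[10] = 52  (first piece 2, then r[8]=42)
r[11] = 57  (first piece 2, then r[9]=47)
One optimal cutting: 5 + 4 + 2 → €26 + €21 + €10 = €57.

57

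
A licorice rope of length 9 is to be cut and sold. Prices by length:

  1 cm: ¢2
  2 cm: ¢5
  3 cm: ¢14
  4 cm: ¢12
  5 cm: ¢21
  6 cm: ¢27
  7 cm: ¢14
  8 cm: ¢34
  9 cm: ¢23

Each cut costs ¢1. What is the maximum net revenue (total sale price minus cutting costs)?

Let r[k] be the best obtainable value from length k. For each k, try every first piece i and keep the best of price[i] + r[k−i] minus the 1 cut fee when i<k.
r[1] = 2
r[2] = 5
r[3] = 14
r[4] = 15  (first piece 1, then r[3]=14)
r[5] = 21
r[6] = 27  (first piece 3, then r[3]=14)
r[7] = 28  (first piece 1, then r[6]=27)
r[8] = 34  (first piece 3, then r[5]=21)
r[9] = 40  (first piece 3, then r[6]=27)
One optimal plan: pieces 3 + 3 + 3 (2 cuts) → ¢42 − ¢2 = ¢40.

40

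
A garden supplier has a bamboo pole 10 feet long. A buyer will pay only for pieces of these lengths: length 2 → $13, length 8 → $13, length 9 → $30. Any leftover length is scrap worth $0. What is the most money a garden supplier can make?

65

Let r[k] be the best obtainable value from length k. For each k, try every first piece i and keep the best of price[i] + r[k−i].
r[1] = 0
r[2] = 13
r[3] = 13
r[4] = 26  (first piece 2, then r[2]=13)
r[5] = 26
r[6] = 39  (first piece 2, then r[4]=26)
r[7] = 39
r[8] = max(13+39, 13+0) = 52
r[9] = max(13+39, 13+0, 30+0) = 52
r[10] = max(13+52, 13+13, 30+0) = 65
One optimal cutting: 2 + 2 + 2 + 2 + 2 → $65.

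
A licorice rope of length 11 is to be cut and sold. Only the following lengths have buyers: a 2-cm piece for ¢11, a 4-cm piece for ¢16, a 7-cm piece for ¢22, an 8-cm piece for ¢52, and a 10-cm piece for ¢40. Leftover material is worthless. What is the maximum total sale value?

63

Consider every possible first cut. best[k] is the best of p[i]+best[k−i] over all sellable i≤k.
best[1] = 0
best[2] = 11
best[3] = 11
best[4] = max(11+11, 16+0) = 22
best[5] = max(11+11, 16+0) = 22
best[6] = max(11+22, 16+11) = 33
best[7] = max(11+22, 16+11, 22+0) = 33
best[8] = max(11+33, 16+22, 22+0, 52+0) = 52
best[9] = max(11+33, 16+22, 22+11, 52+0) = 52
best[10] = max(11+52, 16+33, 22+11, 52+11, 40+0) = 63
best[11] = max(11+52, 16+33, 22+22, 52+11, 40+0) = 63
One optimal cutting: pieces 8 + 2 with 1 cm of scrap → ¢63.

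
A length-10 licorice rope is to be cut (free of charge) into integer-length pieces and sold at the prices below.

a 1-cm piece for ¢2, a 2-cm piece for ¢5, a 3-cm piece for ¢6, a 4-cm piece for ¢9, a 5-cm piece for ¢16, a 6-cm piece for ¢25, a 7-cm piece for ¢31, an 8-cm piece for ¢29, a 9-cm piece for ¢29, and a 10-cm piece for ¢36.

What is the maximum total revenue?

Let R[k] be the best obtainable value from length k. For each k, try every first piece i and keep the best of price[i] + R[k−i].
R[1] = 2
R[2] = 5
R[3] = 7  (first piece 1, then R[2]=5)
R[4] = 10  (first piece 2, then R[2]=5)
R[5] = 16
R[6] = 25
R[7] = 31
R[8] = 33  (first piece 1, then R[7]=31)
R[9] = 36  (first piece 2, then R[7]=31)
R[10] = 38  (first piece 1, then R[9]=36)
One optimal cutting: 7 + 2 + 1 → ¢31 + ¢5 + ¢2 = ¢38.

38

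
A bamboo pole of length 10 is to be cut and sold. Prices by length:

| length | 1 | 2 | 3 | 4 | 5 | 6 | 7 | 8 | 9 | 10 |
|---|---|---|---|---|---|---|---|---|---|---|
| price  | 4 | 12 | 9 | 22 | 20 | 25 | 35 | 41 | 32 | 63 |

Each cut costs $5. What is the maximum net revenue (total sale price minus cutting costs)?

63

Let net[k] be the best obtainable value from length k. For each k, try every first piece i and keep the best of price[i] + net[k−i] minus the 5 cut fee when i<k.
net[1] = 4
net[2] = max(4+4-5, 12+0) = 12
net[3] = max(4+12-5, 12+4-5, 9+0) = 11
net[4] = max(4+11-5, 12+12-5, 9+4-5, 22+0) = 22
net[5] = max(4+22-5, 12+11-5, 9+12-5, 22+4-5, 20+0) = 21
net[6] = max(4+21-5, 12+22-5, 9+11-5, 22+12-5, 20+4-5, 25+0) = 29
net[7] = max(4+29-5, 12+21-5, 9+22-5, …, 25+4-5, 35+0) = 35
net[8] = max(4+35-5, 12+29-5, 9+21-5, …, 35+4-5, 41+0) = 41
net[9] = max(4+41-5, 12+35-5, 9+29-5, …, 41+4-5, 32+0) = 42
net[10] = max(4+42-5, 12+41-5, 9+35-5, …, 32+4-5, 63+0) = 63
Best is to make no cuts and sell whole for $63.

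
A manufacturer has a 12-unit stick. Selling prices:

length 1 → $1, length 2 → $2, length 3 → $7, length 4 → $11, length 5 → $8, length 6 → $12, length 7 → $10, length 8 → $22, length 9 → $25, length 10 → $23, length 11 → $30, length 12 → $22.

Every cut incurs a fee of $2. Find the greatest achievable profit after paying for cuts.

31

Let net[k] be the best obtainable value from length k. For each k, try every first piece i and keep the best of price[i] + net[k−i] minus the 2 cut fee when i<k.
net[1] = 1
net[2] = max(1+1-2, 2+0) = 2
net[3] = max(1+2-2, 2+1-2, 7+0) = 7
net[4] = max(1+7-2, 2+2-2, 7+1-2, 11+0) = 11
net[5] = max(1+11-2, 2+7-2, 7+2-2, 11+1-2, 8+0) = 10
net[6] = max(1+10-2, 2+11-2, 7+7-2, 11+2-2, 8+1-2, 12+0) = 12
net[7] = max(1+12-2, 2+10-2, 7+11-2, …, 12+1-2, 10+0) = 16
net[8] = max(1+16-2, 2+12-2, 7+10-2, …, 10+1-2, 22+0) = 22
net[9] = max(1+22-2, 2+16-2, 7+12-2, …, 22+1-2, 25+0) = 25
net[10] = max(1+25-2, 2+22-2, 7+16-2, …, 25+1-2, 23+0) = 24
net[11] = max(1+24-2, 2+25-2, 7+22-2, …, 23+1-2, 30+0) = 30
net[12] = max(1+30-2, 2+24-2, 7+25-2, …, 30+1-2, 22+0) = 31
One optimal plan: pieces 8 + 4 (1 cut) → $33 − $2 = $31.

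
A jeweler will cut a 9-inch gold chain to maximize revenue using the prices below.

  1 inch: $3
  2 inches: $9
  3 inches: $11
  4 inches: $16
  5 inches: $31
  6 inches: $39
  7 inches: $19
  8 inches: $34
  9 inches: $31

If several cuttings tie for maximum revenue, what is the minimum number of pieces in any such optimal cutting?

3

Let r[k] be the best obtainable value from length k. For each k, try every first piece i and keep the best of price[i] + r[k−i].
r[1] = 3
r[2] = max(3+3, 9+0) = 9
r[3] = max(3+9, 9+3, 11+0) = 12
r[4] = max(3+12, 9+9, 11+3, 16+0) = 18
r[5] = max(3+18, 9+12, 11+9, 16+3, 31+0) = 31
r[6] = max(3+31, 9+18, 11+12, 16+9, 31+3, 39+0) = 39
r[7] = max(3+39, 9+31, 11+18, …, 39+3, 19+0) = 42
r[8] = max(3+42, 9+39, 11+31, …, 19+3, 34+0) = 48
r[9] = max(3+48, 9+42, 11+39, …, 34+3, 31+0) = 51
Maximum revenue is $51.
Now minimize piece count subject to staying optimal: for each k, pieces[k] = 1 + min over i with p[i]+r[k−i]=r[k] of pieces[k−i].
pieces[6] = 1
pieces[7] = 2
pieces[8] = 2
pieces[9] = 3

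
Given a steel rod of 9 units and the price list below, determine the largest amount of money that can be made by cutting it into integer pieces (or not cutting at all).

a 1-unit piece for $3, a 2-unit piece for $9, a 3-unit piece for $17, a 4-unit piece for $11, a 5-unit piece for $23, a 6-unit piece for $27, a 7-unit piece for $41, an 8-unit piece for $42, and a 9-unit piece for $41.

51

Consider every possible first cut. R[k] is the best of p[i]+R[k−i] over all sellable i≤k.
R[1] = 3
R[2] = 9
R[3] = 17
R[4] = 20  (first piece 1, then R[3]=17)
R[5] = 26  (first piece 2, then R[3]=17)
R[6] = 34  (first piece 3, then R[3]=17)
R[7] = 41
R[8] = 44  (first piece 1, then R[7]=41)
R[9] = 51  (first piece 3, then R[6]=34)
One optimal cutting: 3 + 3 + 3 → $17 + $17 + $17 = $51.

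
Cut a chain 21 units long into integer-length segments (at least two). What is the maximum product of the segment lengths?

2187

Define g[k] = max over 1≤i<k of i · max(k−i, g[k−i]); the inner max lets the remainder stay uncut if that's better.
Small cases: g[2]=1, g[3]=2, g[4]=4, g[5]=6, g[6]=9, g[7]=12, g[8]=18, g[9]=27, g[10]=36, g[11]=54, g[12]=81, g[13]=108.
g[14] = max(1*108, 2*81, 3*54, …, 12*2, 13*1) = 162
g[15] = max(1*162, 2*108, 3*81, …, 13*2, 14*1) = 243
g[16] = max(1*243, 2*162, 3*108, …, 14*2, 15*1) = 324
g[17] = max(1*324, 2*243, 3*162, …, 15*2, 16*1) = 486
g[18] = max(1*486, 2*324, 3*243, …, 16*2, 17*1) = 729
g[19] = max(1*729, 2*486, 3*324, …, 17*2, 18*1) = 972
g[20] = max(1*972, 2*729, 3*486, …, 18*2, 19*1) = 1458
g[21] = max(1*1458, 2*972, 3*729, …, 19*2, 20*1) = 2187
One optimal split: 3 + 3 + 3 + 3 + 3 + 3 + 3; product 3*3*3*3*3*3*3 = 2187.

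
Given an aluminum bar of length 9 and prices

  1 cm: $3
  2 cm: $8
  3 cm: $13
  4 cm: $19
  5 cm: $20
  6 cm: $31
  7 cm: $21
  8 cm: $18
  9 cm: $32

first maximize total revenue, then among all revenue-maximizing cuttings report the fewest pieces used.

2

Build r[k] bottom-up: r[k] = max over allowed piece i of (p[i] + r[k−i]).
r[1] = 3
r[2] = max(3+3, 8+0) = 8
r[3] = max(3+8, 8+3, 13+0) = 13
r[4] = max(3+13, 8+8, 13+3, 19+0) = 19
r[5] = max(3+19, 8+13, 13+8, 19+3, 20+0) = 22
r[6] = max(3+22, 8+19, 13+13, 19+8, 20+3, 31+0) = 31
r[7] = max(3+31, 8+22, 13+19, …, 31+3, 21+0) = 34
r[8] = max(3+34, 8+31, 13+22, …, 21+3, 18+0) = 39
r[9] = max(3+39, 8+34, 13+31, …, 18+3, 32+0) = 44
Maximum revenue is $44.
Now minimize piece count subject to staying optimal: for each k, pieces[k] = 1 + min over i with p[i]+r[k−i]=r[k] of pieces[k−i].
pieces[6] = 1
pieces[7] = 2
pieces[8] = 2
pieces[9] = 2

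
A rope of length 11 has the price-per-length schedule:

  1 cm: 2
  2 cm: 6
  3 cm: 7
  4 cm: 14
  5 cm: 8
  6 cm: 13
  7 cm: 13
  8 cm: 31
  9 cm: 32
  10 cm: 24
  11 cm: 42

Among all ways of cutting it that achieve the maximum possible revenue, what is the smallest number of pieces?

1

Let r[k] be the best obtainable value from length k. For each k, try every first piece i and keep the best of price[i] + r[k−i].
r[1] = 2
r[2] = 6
r[3] = 8  (first piece 1, then r[2]=6)
r[4] = 14
r[5] = 16  (first piece 1, then r[4]=14)
r[6] = 20  (first piece 2, then r[4]=14)
r[7] = 22  (first piece 1, then r[6]=20)
r[8] = 31
r[9] = 33  (first piece 1, then r[8]=31)
r[10] = 37  (first piece 2, then r[8]=31)
r[11] = 42
Maximum revenue is 42.
Now minimize piece count subject to staying optimal: for each k, pieces[k] = 1 + min over i with p[i]+r[k−i]=r[k] of pieces[k−i].
pieces[8] = 1
pieces[9] = 2
pieces[10] = 2
pieces[11] = 1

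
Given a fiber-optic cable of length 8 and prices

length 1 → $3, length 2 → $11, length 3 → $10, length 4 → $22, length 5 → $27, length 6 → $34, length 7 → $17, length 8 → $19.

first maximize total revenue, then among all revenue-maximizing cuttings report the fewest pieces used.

Build r[k] bottom-up: r[k] = max over allowed piece i of (p[i] + r[k−i]).
r[1] = 3
r[2] = 11
r[3] = 14  (first piece 1, then r[2]=11)
r[4] = 22  (first piece 2, then r[2]=11)
r[5] = 27
r[6] = 34
r[7] = 38  (first piece 2, then r[5]=27)
r[8] = 45  (first piece 2, then r[6]=34)
Maximum revenue is $45.
Now minimize piece count subject to staying optimal: for each k, pieces[k] = 1 + min over i with p[i]+r[k−i]=r[k] of pieces[k−i].
pieces[5] = 1
pieces[6] = 1
pieces[7] = 2
pieces[8] = 2

2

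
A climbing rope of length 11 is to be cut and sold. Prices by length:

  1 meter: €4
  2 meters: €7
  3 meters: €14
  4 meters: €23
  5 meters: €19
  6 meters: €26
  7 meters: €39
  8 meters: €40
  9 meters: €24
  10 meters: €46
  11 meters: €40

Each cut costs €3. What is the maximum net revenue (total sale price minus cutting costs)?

Consider every possible first cut. v[k] is the best of p[i]+v[k−i] over all sellable i≤k, charging 3 whenever i<k.
v[1] = 4
v[2] = max(4+4-3, 7+0) = 7
v[3] = max(4+7-3, 7+4-3, 14+0) = 14
v[4] = max(4+14-3, 7+7-3, 14+4-3, 23+0) = 23
v[5] = max(4+23-3, 7+14-3, 14+7-3, 23+4-3, 19+0) = 24
v[6] = max(4+24-3, 7+23-3, 14+14-3, 23+7-3, 19+4-3, 26+0) = 27
v[7] = max(4+27-3, 7+24-3, 14+23-3, …, 26+4-3, 39+0) = 39
v[8] = max(4+39-3, 7+27-3, 14+24-3, …, 39+4-3, 40+0) = 43
v[9] = max(4+43-3, 7+39-3, 14+27-3, …, 40+4-3, 24+0) = 44
v[10] = max(4+44-3, 7+43-3, 14+39-3, …, 24+4-3, 46+0) = 50
v[11] = max(4+50-3, 7+44-3, 14+43-3, …, 46+4-3, 40+0) = 59
One optimal plan: pieces 7 + 4 (1 cut) → €62 − €3 = €59.

59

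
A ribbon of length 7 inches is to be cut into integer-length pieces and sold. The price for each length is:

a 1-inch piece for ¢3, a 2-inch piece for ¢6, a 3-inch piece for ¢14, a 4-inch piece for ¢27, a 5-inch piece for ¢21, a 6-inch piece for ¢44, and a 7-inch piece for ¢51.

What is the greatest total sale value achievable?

51

Let best[k] be the best obtainable value from length k. For each k, try every first piece i and keep the best of price[i] + best[k−i].
best[1] = 3
best[2] = max(3+3, 6+0) = 6
best[3] = max(3+6, 6+3, 14+0) = 14
best[4] = max(3+14, 6+6, 14+3, 27+0) = 27
best[5] = max(3+27, 6+14, 14+6, 27+3, 21+0) = 30
best[6] = max(3+30, 6+27, 14+14, 27+6, 21+3, 44+0) = 44
best[7] = max(3+44, 6+30, 14+27, …, 44+3, 51+0) = 51
Best is to sell the whole 7-inch piece uncut for ¢51.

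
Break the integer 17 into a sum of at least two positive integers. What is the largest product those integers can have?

Define g[k] = max over 1≤i<k of i · max(k−i, g[k−i]); the inner max lets the remainder stay uncut if that's better.
g[2] = 1×max(1,0) = 1×1 = 1
g[3] = 1×max(2,1) = 1×2 = 2
g[4] = 2×max(2,1) = 2×2 = 4
g[5] = 2×max(3,2) = 2×3 = 6
g[6] = 3×max(3,2) = 3×3 = 9
g[7] = 2×max(5,6) = 2×6 = 12
g[8] = 2×max(6,9) = 2×9 = 18
g[9] = 3×max(6,9) = 3×9 = 27
g[10] = 2×max(8,18) = 2×18 = 36
g[11] = 2×max(9,27) = 2×27 = 54
g[12] = 3×max(9,27) = 3×27 = 81
g[13] = 2×max(11,54) = 2×54 = 108
g[14] = 2×max(12,81) = 2×81 = 162
g[15] = 3×max(12,81) = 3×81 = 243
g[16] = 2×max(14,162) = 2×162 = 324
g[17] = 2×max(15,243) = 2×243 = 486
One optimal split: 3 + 3 + 3 + 3 + 3 + 2; product 3×3×3×3×3×2 = 486.

486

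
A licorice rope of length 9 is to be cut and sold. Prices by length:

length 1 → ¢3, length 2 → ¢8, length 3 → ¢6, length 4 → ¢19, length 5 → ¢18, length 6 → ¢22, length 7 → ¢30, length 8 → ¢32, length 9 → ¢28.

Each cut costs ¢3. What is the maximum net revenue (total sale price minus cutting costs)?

Build r[k] bottom-up: r[k] = max over allowed piece i of (p[i] + r[k−i]) − 3 per cut.
r[1] = 3
r[2] = 8
r[3] = 8  (first piece 1, then r[2]=8)
r[4] = 19
r[5] = 19  (first piece 1, then r[4]=19)
r[6] = 24  (first piece 2, then r[4]=19)
r[7] = 30
r[8] = 35  (first piece 4, then r[4]=19)
r[9] = 35  (first piece 1, then r[8]=35)
One optimal plan: pieces 4 + 4 + 1 (2 cuts) → ¢41 − ¢6 = ¢35.

35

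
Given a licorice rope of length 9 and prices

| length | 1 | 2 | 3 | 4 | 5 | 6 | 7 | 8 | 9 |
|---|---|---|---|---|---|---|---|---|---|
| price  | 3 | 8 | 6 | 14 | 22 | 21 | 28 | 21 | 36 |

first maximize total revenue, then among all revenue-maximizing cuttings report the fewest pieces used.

3

Build r[k] bottom-up: r[k] = max over allowed piece i of (p[i] + r[k−i]).
r[1] = 3
r[2] = max(3+3, 8+0) = 8
r[3] = max(3+8, 8+3, 6+0) = 11
r[4] = max(3+11, 8+8, 6+3, 14+0) = 16
r[5] = max(3+16, 8+11, 6+8, 14+3, 22+0) = 22
r[6] = max(3+22, 8+16, 6+11, 14+8, 22+3, 21+0) = 25
r[7] = max(3+25, 8+22, 6+16, …, 21+3, 28+0) = 30
r[8] = max(3+30, 8+25, 6+22, …, 28+3, 21+0) = 33
r[9] = max(3+33, 8+30, 6+25, …, 21+3, 36+0) = 38
Maximum revenue is ¢38.
Now minimize piece count subject to staying optimal: for each k, pieces[k] = 1 + min over i with p[i]+r[k−i]=r[k] of pieces[k−i].
pieces[6] = 2
pieces[7] = 2
pieces[8] = 3
pieces[9] = 3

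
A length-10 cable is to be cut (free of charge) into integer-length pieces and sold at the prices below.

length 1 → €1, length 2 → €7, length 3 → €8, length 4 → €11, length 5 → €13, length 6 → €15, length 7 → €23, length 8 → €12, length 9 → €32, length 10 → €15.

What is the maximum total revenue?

Let v[k] be the best obtainable value from length k. For each k, try every first piece i and keep the best of price[i] + v[k−i].
v[1] = 1
v[2] = max(1+1, 7+0) = 7
v[3] = max(1+7, 7+1, 8+0) = 8
v[4] = max(1+8, 7+7, 8+1, 11+0) = 14
v[5] = max(1+14, 7+8, 8+7, 11+1, 13+0) = 15
v[6] = max(1+15, 7+14, 8+8, 11+7, 13+1, 15+0) = 21
v[7] = max(1+21, 7+15, 8+14, …, 15+1, 23+0) = 23
v[8] = max(1+23, 7+21, 8+15, …, 23+1, 12+0) = 28
v[9] = max(1+28, 7+23, 8+21, …, 12+1, 32+0) = 32
v[10] = max(1+32, 7+28, 8+23, …, 32+1, 15+0) = 35
One optimal cutting: 2 + 2 + 2 + 2 + 2 → €7 + €7 + €7 + €7 + €7 = €35.

35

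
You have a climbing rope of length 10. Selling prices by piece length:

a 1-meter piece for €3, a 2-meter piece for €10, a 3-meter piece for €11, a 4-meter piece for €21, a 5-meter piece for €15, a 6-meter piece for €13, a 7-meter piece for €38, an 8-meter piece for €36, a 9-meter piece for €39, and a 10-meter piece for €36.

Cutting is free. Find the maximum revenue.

Consider every possible first cut. r[k] is the best of p[i]+r[k−i] over all sellable i≤k.
r[1] = 3
r[2] = 10
r[3] = 13  (first piece 1, then r[2]=10)
r[4] = 21
r[5] = 24  (first piece 1, then r[4]=21)
r[6] = 31  (first piece 2, then r[4]=21)
r[7] = 38
r[8] = 42  (first piece 4, then r[4]=21)
r[9] = 48  (first piece 2, then r[7]=38)
r[10] = 52  (first piece 2, then r[8]=42)
One optimal cutting: 4 + 4 + 2 → €21 + €21 + €10 = €52.

52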